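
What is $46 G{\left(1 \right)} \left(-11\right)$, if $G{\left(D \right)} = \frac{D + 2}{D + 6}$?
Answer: $- \frac{1518}{7} \approx -216.86$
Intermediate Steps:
$G{\left(D \right)} = \frac{2 + D}{6 + D}$
$46 G{\left(1 \right)} \left(-11\right) = 46 \frac{2 + 1}{6 + 1} \left(-11\right) = 46 \cdot \frac{1}{7} \cdot 3 \left(-11\right) = 46 \cdot \frac{3}{7} \left(-11\right) = \frac{138}{7} \left(-11\right) = - \frac{1518}{7}$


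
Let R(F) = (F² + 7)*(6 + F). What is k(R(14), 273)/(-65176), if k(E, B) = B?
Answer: -273/65176 ≈ -0.0041887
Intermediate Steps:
R(F) = (6 + F)*(7 + F²) (R(F) = (7 + F²)*(6 + F) = (6 + F)*(7 + F²))
k(R(14), 273)/(-65176) = 273/(-65176) = 273*(-1/65176) = -273/65176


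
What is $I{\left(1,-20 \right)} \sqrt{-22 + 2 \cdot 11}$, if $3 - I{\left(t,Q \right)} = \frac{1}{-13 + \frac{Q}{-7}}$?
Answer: $0$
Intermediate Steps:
$I{\left(t,Q \right)} = 3 - \frac{1}{-13 - \frac{Q}{7}}$ ($I{\left(t,Q \right)} = 3 - \frac{1}{-13 + \frac{Q}{-7}} = 3 - \frac{1}{-13 + Q \left(- \frac{1}{7}\right)} = 3 - \frac{1}{-13 - \frac{Q}{7}}$)
$I{\left(1,-20 \right)} \sqrt{-22 + 2 \cdot 11} = \frac{280 + 3 \left(-20\right)}{91 - 20} \sqrt{-22 + 2 \cdot 11} = \frac{280 - 60}{71} \sqrt{-22 + 22} = \frac{1}{71} \cdot 220 \sqrt{0} = \frac{220}{71} \cdot 0 = 0$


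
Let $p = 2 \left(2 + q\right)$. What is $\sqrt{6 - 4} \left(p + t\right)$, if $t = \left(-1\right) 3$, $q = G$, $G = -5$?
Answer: $- 9 \sqrt{2} \approx -12.728$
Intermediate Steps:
$q = -5$
$t = -3$
$p = -6$ ($p = 2 \left(2 - 5\right) = 2 \left(-3\right) = -6$)
$\sqrt{6 - 4} \left(p + t\right) = \sqrt{6 - 4} \left(-6 - 3\right) = \sqrt{2} \left(-9\right) = - 9 \sqrt{2}$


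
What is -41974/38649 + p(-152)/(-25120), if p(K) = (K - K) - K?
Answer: -132532691/121357860 ≈ -1.0921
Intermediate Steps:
p(K) = -K (p(K) = 0 - K = -K)
-41974/38649 + p(-152)/(-25120) = -41974/38649 - 1*(-152)/(-25120) = -41974*1/38649 + 152*(-1/25120) = -41974/38649 - 19/3140 = -132532691/121357860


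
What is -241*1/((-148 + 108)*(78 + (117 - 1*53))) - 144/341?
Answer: -735739/1936880 ≈ -0.37986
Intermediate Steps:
-241*1/((-148 + 108)*(78 + (117 - 1*53))) - 144/341 = -241*(-1/(40*(78 + (117 - 53)))) - 144*1/341 = -241*(-1/(40*(78 + 64))) - 144/341 = -241/(142*(-40)) - 144/341 = -241/(-5680) - 144/341 = -241*(-1/5680) - 144/341 = 241/5680 - 144/341 = -735739/1936880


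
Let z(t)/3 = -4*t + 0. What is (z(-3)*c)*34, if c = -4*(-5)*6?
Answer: 146880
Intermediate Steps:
c = 120 (c = 20*6 = 120)
z(t) = -12*t (z(t) = 3*(-4*t + 0) = 3*(-4*t) = -12*t)
(z(-3)*c)*34 = (-12*(-3)*120)*34 = (36*120)*34 = 4320*34 = 146880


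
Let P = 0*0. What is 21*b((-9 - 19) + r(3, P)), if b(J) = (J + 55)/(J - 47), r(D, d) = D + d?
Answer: -35/4 ≈ -8.7500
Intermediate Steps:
P = 0
b(J) = (55 + J)/(-47 + J)
21*b((-9 - 19) + r(3, P)) = 21*((55 + ((-9 - 19) + (3 + 0)))/(-47 + ((-9 - 19) + (3 + 0)))) = 21*((55 + (-28 + 3))/(-47 + (-28 + 3))) = 21*((55 - 25)/(-47 - 25)) = 21*(30/(-72)) = 21*(-1/72*30) = 21*(-5/12) = -35/4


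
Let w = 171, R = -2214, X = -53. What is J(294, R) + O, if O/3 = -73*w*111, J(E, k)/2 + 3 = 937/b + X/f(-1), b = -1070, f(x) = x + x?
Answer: -2223884657/535 ≈ -4.1568e+6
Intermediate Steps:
f(x) = 2*x
J(E, k) = 24208/535 (J(E, k) = -6 + 2*(937/(-1070) - 53/(2*(-1))) = -6 + 2*(937*(-1/1070) - 53/(-2)) = -6 + 2*(-937/1070 - 53*(-1/2)) = -6 + 2*(-937/1070 + 53/2) = -6 + 2*(13709/535) = -6 + 27418/535 = 24208/535)
O = -4156839 (O = 3*(-73*171*111) = 3*(-12483*111) = 3*(-1385613) = -4156839)
J(294, R) + O = 24208/535 - 4156839 = -2223884657/535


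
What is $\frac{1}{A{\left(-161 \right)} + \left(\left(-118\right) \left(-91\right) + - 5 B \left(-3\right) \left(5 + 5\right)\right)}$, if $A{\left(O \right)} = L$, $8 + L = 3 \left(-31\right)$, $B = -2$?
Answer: $\frac{1}{10337} \approx 9.674 \cdot 10^{-5}$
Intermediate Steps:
$L = -101$ ($L = -8 + 3 \left(-31\right) = -8 - 93 = -101$)
$A{\left(O \right)} = -101$
$\frac{1}{A{\left(-161 \right)} + \left(\left(-118\right) \left(-91\right) + - 5 B \left(-3\right) \left(5 + 5\right)\right)} = \frac{1}{-101 + \left(\left(-118\right) \left(-91\right) + \left(-5\right) \left(-2\right) \left(-3\right) \left(5 + 5\right)\right)} = \frac{1}{-101 + \left(10738 + 10 \left(-3\right) 10\right)} = \frac{1}{-101 + \left(10738 - 300\right)} = \frac{1}{-101 + 10438} = \frac{1}{10337}$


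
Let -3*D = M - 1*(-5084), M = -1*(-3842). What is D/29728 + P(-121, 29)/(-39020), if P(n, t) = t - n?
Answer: -9041753/86998992 ≈ -0.10393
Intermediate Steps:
M = 3842
D = -8926/3 (D = -(3842 - 1*(-5084))/3 = -(3842 + 5084)/3 = -⅓*8926 = -8926/3 ≈ -2975.3)
D/29728 + P(-121, 29)/(-39020) = -8926/3/29728 + (29 - 1*(-121))/(-39020) = -8926/3*1/29728 + (29 + 121)*(-1/39020) = -4463/44592 + 150*(-1/39020) = -4463/44592 - 15/3902 = -9041753/86998992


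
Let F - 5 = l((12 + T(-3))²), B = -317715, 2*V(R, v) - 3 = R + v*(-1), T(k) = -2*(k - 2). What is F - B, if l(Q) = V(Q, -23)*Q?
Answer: 441140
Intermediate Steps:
T(k) = 4 - 2*k (T(k) = -2*(-2 + k) = 4 - 2*k)
V(R, v) = 3/2 + R/2 - v/2 (V(R, v) = 3/2 + (R + v*(-1))/2 = 3/2 + (R - v)/2 = 3/2 + (R/2 - v/2) = 3/2 + R/2 - v/2)
l(Q) = Q*(13 + Q/2) (l(Q) = (3/2 + Q/2 - ½*(-23))*Q = (3/2 + Q/2 + 23/2)*Q = (13 + Q/2)*Q = Q*(13 + Q/2))
F = 123425 (F = 5 + (12 + (4 - 2*(-3)))²*(26 + (12 + (4 - 2*(-3)))²)/2 = 5 + (12 + (4 + 6))²*(26 + (12 + (4 + 6))²)/2 = 5 + (12 + 10)²*(26 + (12 + 10)²)/2 = 5 + (½)*22²*(26 + 22²) = 5 + (½)*484*(26 + 484) = 5 + (½)*484*510 = 5 + 123420 = 123425)
F - B = 123425 - 1*(-317715) = 123425 + 317715 = 441140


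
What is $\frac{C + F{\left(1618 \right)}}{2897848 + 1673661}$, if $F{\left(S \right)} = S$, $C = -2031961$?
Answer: $- \frac{2030343}{4571509} \approx -0.44413$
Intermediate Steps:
$\frac{C + F{\left(1618 \right)}}{2897848 + 1673661} = \frac{-2031961 + 1618}{2897848 + 1673661} = - \frac{2030343}{4571509}$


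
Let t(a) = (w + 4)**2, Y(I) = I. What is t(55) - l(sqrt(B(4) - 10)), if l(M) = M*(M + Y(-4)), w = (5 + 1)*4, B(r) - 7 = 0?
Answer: 787 + 4*I*sqrt(3) ≈ 787.0 + 6.9282*I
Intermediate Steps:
B(r) = 7 (B(r) = 7 + 0 = 7)
w = 24 (w = 6*4 = 24)
l(M) = M*(-4 + M) (l(M) = M*(M - 4) = M*(-4 + M))
t(a) = 784 (t(a) = (24 + 4)**2 = 28**2 = 784)
t(55) - l(sqrt(B(4) - 10)) = 784 - sqrt(7 - 10)*(-4 + sqrt(7 - 10)) = 784 - sqrt(-3)*(-4 + sqrt(-3)) = 784 - I*sqrt(3)*(-4 + I*sqrt(3))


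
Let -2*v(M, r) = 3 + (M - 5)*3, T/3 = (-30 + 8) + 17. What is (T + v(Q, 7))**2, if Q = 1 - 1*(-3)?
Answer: 225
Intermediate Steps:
Q = 4 (Q = 1 + 3 = 4)
T = -15 (T = 3*((-30 + 8) + 17) = 3*(-22 + 17) = 3*(-5) = -15)
v(M, r) = 6 - 3*M/2 (v(M, r) = -(3 + (M - 5)*3)/2 = -(3 + (-5 + M)*3)/2 = -(3 + (-15 + 3*M))/2 = -(-12 + 3*M)/2 = 6 - 3*M/2)
(T + v(Q, 7))**2 = (-15 + (6 - 3/2*4))**2 = (-15 + (6 - 6))**2 = (-15 + 0)**2 = (-15)**2 = 225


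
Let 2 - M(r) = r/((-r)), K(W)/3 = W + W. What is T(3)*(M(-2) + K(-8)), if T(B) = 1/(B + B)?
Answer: -15/2 ≈ -7.5000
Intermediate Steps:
K(W) = 6*W (K(W) = 3*(W + W) = 3*(2*W) = 6*W)
T(B) = 1/(2*B)
M(r) = 3 (M(r) = 2 - r/((-r)) = 2 - r*(-1/r) = 2 - 1*(-1) = 2 + 1 = 3)
T(3)*(M(-2) + K(-8)) = ((1/2)/3)*(3 + 6*(-8)) = ((1/2)*(1/3))*(3 - 48) = (1/6)*(-45) = -15/2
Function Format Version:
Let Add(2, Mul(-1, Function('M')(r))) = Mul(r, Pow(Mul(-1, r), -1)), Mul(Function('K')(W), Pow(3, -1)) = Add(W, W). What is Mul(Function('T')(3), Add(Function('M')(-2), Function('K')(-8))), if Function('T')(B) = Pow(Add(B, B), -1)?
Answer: Rational(-15, 2) ≈ -7.5000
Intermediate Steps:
Function('K')(W) = Mul(6, W) (Function('K')(W) = Mul(3, Add(W, W)) = Mul(3, Mul(2, W)) = Mul(6, W))
Function('T')(B) = Mul(Rational(1, 2), Pow(B, -1)) (Function('T')(B) = Pow(Mul(2, B), -1) = Mul(Rational(1, 2), Pow(B, -1)))
Function('M')(r) = 3 (Function('M')(r) = Add(2, Mul(-1, Mul(r, Pow(Mul(-1, r), -1)))) = Add(2, Mul(-1, Mul(r, Mul(-1, Pow(r, -1))))) = Add(2, Mul(-1, -1)) = Add(2, 1) = 3)
Mul(Function('T')(3), Add(Function('M')(-2), Function('K')(-8))) = Mul(Mul(Rational(1, 2), Pow(3, -1)), Add(3, Mul(6, -8))) = Mul(Mul(Rational(1, 2), Rational(1, 3)), Add(3, -48)) = Mul(Rational(1, 6), -45) = Rational(-15, 2)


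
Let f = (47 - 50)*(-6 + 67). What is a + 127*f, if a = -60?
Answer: -23301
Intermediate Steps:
f = -183 (f = -3*61 = -183)
a + 127*f = -60 + 127*(-183) = -60 - 23241 = -23301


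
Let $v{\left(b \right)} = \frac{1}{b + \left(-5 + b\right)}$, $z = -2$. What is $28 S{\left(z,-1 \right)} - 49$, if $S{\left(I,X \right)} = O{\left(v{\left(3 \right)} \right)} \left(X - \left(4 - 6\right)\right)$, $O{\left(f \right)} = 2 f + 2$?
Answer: $63$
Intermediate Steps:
$v{\left(b \right)} = \frac{1}{-5 + 2 b}$
$O{\left(f \right)} = 2 + 2 f$
$S{\left(I,X \right)} = 8 + 4 X$ ($S{\left(I,X \right)} = \left(2 + \frac{2}{-5 + 2 \cdot 3}\right) \left(X - \left(4 - 6\right)\right) = \left(2 + \frac{2}{-5 + 6}\right) \left(X - \left(4 - 6\right)\right) = \left(2 + \frac{2}{1}\right) \left(X - -2\right) = \left(2 + 2 \cdot 1\right) \left(X + 2\right) = \left(2 + 2\right) \left(2 + X\right) = 4 \left(2 + X\right) = 8 + 4 X$)
$28 S{\left(z,-1 \right)} - 49 = 28 \left(8 + 4 \left(-1\right)\right) - 49 = 28 \left(8 - 4\right) - 49 = 28 \cdot 4 - 49 = 112 - 49 = 63$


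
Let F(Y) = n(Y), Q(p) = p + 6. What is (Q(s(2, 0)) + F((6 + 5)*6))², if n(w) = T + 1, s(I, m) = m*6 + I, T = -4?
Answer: 25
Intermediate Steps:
s(I, m) = I + 6*m (s(I, m) = 6*m + I = I + 6*m)
n(w) = -3 (n(w) = -4 + 1 = -3)
Q(p) = 6 + p
F(Y) = -3
(Q(s(2, 0)) + F((6 + 5)*6))² = ((6 + (2 + 6*0)) - 3)² = ((6 + (2 + 0)) - 3)² = ((6 + 2) - 3)² = (8 - 3)² = 5² = 25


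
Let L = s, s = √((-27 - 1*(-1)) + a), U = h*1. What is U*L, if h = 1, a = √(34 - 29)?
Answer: √(-26 + √5) ≈ 4.8748*I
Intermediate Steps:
a = √5 ≈ 2.2361
U = 1 (U = 1*1 = 1)
s = √(-26 + √5) (s = √((-27 - 1*(-1)) + √5) = √((-27 + 1) + √5) = √(-26 + √5) ≈ 4.8748*I)
L = √(-26 + √5) ≈ 4.8748*I
U*L = 1*√(-26 + √5) = √(-26 + √5)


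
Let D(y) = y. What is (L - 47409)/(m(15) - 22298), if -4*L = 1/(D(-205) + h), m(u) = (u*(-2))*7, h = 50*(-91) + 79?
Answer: 52161055/24764096 ≈ 2.1063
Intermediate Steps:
h = -4471 (h = -4550 + 79 = -4471)
m(u) = -14*u (m(u) = -2*u*7 = -14*u)
L = 1/18704 (L = -1/(4*(-205 - 4471)) = -¼/(-4676) = -¼*(-1/4676) = 1/18704 ≈ 5.3464e-5)
(L - 47409)/(m(15) - 22298) = (1/18704 - 47409)/(-14*15 - 22298) = -886737935/(18704*(-210 - 22298)) = -886737935/18704/(-22508) = -886737935/18704*(-1/22508) = 52161055/24764096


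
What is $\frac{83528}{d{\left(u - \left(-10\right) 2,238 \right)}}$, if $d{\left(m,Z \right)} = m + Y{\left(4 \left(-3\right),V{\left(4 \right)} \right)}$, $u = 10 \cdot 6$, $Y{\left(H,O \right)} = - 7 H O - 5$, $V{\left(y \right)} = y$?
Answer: $\frac{83528}{411} \approx 203.23$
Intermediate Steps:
$Y{\left(H,O \right)} = -5 - 7 H O$ ($Y{\left(H,O \right)} = - 7 H O - 5 = -5 - 7 H O$)
$u = 60$
$d{\left(m,Z \right)} = 331 + m$ ($d{\left(m,Z \right)} = m - \left(5 + 7 \cdot 4 \left(-3\right) 4\right) = m - \left(5 - 336\right) = m + \left(-5 + 336\right) = m + 331 = 331 + m$)
$\frac{83528}{d{\left(u - \left(-10\right) 2,238 \right)}} = \frac{83528}{331 + \left(60 - \left(-10\right) 2\right)} = \frac{83528}{331 + \left(60 - -20\right)} = \frac{83528}{331 + \left(60 + 20\right)} = \frac{83528}{331 + 80} = \frac{83528}{411}$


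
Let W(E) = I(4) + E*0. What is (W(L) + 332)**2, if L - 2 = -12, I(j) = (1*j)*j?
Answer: 121104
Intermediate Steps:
I(j) = j**2 (I(j) = j*j = j**2)
L = -10 (L = 2 - 12 = -10)
W(E) = 16 (W(E) = 4**2 + E*0 = 16 + 0 = 16)
(W(L) + 332)**2 = (16 + 332)**2 = 348**2 = 121104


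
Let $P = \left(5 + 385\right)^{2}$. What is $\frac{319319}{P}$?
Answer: $\frac{24563}{11700} \approx 2.0994$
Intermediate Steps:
$P = 152100$ ($P = 390^{2} = 152100$)
$\frac{319319}{P} = \frac{319319}{152100} = 319319 \cdot \frac{1}{152100} = \frac{24563}{11700}$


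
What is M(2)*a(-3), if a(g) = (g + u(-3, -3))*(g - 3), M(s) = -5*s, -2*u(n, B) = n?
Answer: -90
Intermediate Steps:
u(n, B) = -n/2
a(g) = (-3 + g)*(3/2 + g) (a(g) = (g - ½*(-3))*(g - 3) = (g + 3/2)*(-3 + g) = (3/2 + g)*(-3 + g) = (-3 + g)*(3/2 + g))
M(2)*a(-3) = (-5*2)*(-9/2 + (-3)² - 3/2*(-3)) = -10*(-9/2 + 9 + 9/2) = -10*9 = -90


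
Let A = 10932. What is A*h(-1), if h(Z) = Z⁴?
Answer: 10932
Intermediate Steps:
A*h(-1) = 10932*(-1)⁴ = 10932*1 = 10932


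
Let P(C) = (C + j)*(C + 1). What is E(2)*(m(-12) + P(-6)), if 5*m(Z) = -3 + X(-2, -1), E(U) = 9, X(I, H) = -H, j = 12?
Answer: -1368/5 ≈ -273.60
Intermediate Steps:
P(C) = (1 + C)*(12 + C) (P(C) = (C + 12)*(C + 1) = (12 + C)*(1 + C) = (1 + C)*(12 + C))
m(Z) = -⅖ (m(Z) = (-3 - 1*(-1))/5 = (-3 + 1)/5 = (⅕)*(-2) = -⅖)
E(2)*(m(-12) + P(-6)) = 9*(-⅖ + (12 + (-6)² + 13*(-6))) = 9*(-⅖ + (12 + 36 - 78)) = 9*(-⅖ - 30) = 9*(-152/5) = -1368/5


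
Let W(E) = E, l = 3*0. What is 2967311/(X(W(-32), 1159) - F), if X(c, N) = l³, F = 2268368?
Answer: -2967311/2268368 ≈ -1.3081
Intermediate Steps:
l = 0
X(c, N) = 0 (X(c, N) = 0³ = 0)
2967311/(X(W(-32), 1159) - F) = 2967311/(0 - 1*2268368) = 2967311/(0 - 2268368) = 2967311/(-2268368) = 2967311*(-1/2268368) = -2967311/2268368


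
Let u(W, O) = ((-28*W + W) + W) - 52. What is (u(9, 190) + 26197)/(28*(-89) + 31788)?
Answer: 25911/29296 ≈ 0.88445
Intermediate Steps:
u(W, O) = -52 - 26*W (u(W, O) = (-27*W + W) - 52 = -26*W - 52 = -52 - 26*W)
(u(9, 190) + 26197)/(28*(-89) + 31788) = ((-52 - 26*9) + 26197)/(28*(-89) + 31788) = ((-52 - 234) + 26197)/(-2492 + 31788) = (-286 + 26197)/29296 = 25911*(1/29296) = 25911/29296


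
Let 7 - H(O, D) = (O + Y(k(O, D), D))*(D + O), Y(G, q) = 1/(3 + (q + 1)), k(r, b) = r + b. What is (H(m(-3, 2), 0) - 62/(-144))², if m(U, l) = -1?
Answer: 231361/5184 ≈ 44.630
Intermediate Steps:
k(r, b) = b + r
Y(G, q) = 1/(4 + q) (Y(G, q) = 1/(3 + (1 + q)) = 1/(4 + q))
H(O, D) = 7 - (D + O)*(O + 1/(4 + D)) (H(O, D) = 7 - (O + 1/(4 + D))*(D + O) = 7 - (D + O)*(O + 1/(4 + D)))
(H(m(-3, 2), 0) - 62/(-144))² = ((-1*0 - 1*(-1) + (4 + 0)*(7 - 1*(-1)² - 1*0*(-1)))/(4 + 0) - 62/(-144))² = ((0 + 1 + 4*(7 - 1*1 + 0))/4 - 62*(-1/144))² = ((0 + 1 + 4*(7 - 1 + 0))/4 + 31/72)² = ((0 + 1 + 4*6)/4 + 31/72)² = ((0 + 1 + 24)/4 + 31/72)² = ((¼)*25 + 31/72)² = (25/4 + 31/72)² = (481/72)² = 231361/5184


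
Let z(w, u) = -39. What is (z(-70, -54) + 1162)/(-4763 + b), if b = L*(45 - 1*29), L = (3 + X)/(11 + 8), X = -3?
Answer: -1123/4763 ≈ -0.23578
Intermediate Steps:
L = 0 (L = (3 - 3)/(11 + 8) = 0/19 = 0*(1/19) = 0)
b = 0 (b = 0*(45 - 1*29) = 0*(45 - 29) = 0*16 = 0)
(z(-70, -54) + 1162)/(-4763 + b) = (-39 + 1162)/(-4763 + 0) = 1123/(-4763) = 1123*(-1/4763) = -1123/4763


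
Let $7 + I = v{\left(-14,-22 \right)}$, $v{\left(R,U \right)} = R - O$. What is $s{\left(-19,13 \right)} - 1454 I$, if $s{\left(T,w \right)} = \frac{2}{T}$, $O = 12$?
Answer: $\frac{911656}{19} \approx 47982.0$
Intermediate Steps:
$v{\left(R,U \right)} = -12 + R$ ($v{\left(R,U \right)} = R - 12 = -12 + R$)
$I = -33$ ($I = -7 - 26 = -33$)
$s{\left(-19,13 \right)} - 1454 I = \frac{2}{-19} - -47982 = 2 \left(- \frac{1}{19}\right) + 47982 = - \frac{2}{19} + 47982 = \frac{911656}{19}$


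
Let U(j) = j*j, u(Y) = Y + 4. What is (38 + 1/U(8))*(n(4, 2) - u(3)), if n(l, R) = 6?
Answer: -2433/64 ≈ -38.016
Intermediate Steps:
u(Y) = 4 + Y
U(j) = j²
(38 + 1/U(8))*(n(4, 2) - u(3)) = (38 + 1/(8²))*(6 - (4 + 3)) = (38 + 1/64)*(6 - 1*7) = (38 + 1/64)*(6 - 7) = (2433/64)*(-1) = -2433/64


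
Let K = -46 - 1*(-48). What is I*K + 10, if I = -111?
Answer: -212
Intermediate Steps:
K = 2 (K = -46 + 48 = 2)
I*K + 10 = -111*2 + 10 = -222 + 10 = -212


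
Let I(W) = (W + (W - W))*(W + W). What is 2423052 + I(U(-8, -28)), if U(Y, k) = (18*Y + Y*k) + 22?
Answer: 2443860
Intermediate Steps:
U(Y, k) = 22 + 18*Y + Y*k
I(W) = 2*W² (I(W) = (W + 0)*(2*W) = W*(2*W) = 2*W²)
2423052 + I(U(-8, -28)) = 2423052 + 2*(22 + 18*(-8) - 8*(-28))² = 2423052 + 2*(22 - 144 + 224)² = 2423052 + 2*102² = 2423052 + 2*10404 = 2423052 + 20808 = 2443860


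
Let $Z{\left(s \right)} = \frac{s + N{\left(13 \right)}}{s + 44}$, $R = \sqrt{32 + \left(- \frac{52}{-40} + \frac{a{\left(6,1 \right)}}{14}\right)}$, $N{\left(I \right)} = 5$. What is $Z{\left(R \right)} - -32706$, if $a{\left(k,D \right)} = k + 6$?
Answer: $\frac{4354130083}{133129} + \frac{39 \sqrt{167370}}{133129} \approx 32706.0$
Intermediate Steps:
$a{\left(k,D \right)} = 6 + k$
$R = \frac{\sqrt{167370}}{70}$ ($R = \sqrt{32 + \left(- \frac{52}{-40} + \frac{6 + 6}{14}\right)} = \sqrt{32 + \left(\left(-52\right) \left(- \frac{1}{40}\right) + 12 \cdot \frac{1}{14}\right)} = \sqrt{32 + \left(\frac{13}{10} + \frac{6}{7}\right)} = \sqrt{32 + \frac{151}{70}} = \sqrt{\frac{2391}{70}} = \frac{\sqrt{167370}}{70} \approx 5.8444$)
$Z{\left(s \right)} = \frac{5 + s}{44 + s}$ ($Z{\left(s \right)} = \frac{s + 5}{s + 44} = \frac{5 + s}{44 + s}$)
$Z{\left(R \right)} - -32706 = \frac{5 + \frac{\sqrt{167370}}{70}}{44 + \frac{\sqrt{167370}}{70}} - -32706 = \frac{5 + \frac{\sqrt{167370}}{70}}{44 + \frac{\sqrt{167370}}{70}} + 32706 = 32706 + \frac{5 + \frac{\sqrt{167370}}{70}}{44 + \frac{\sqrt{167370}}{70}}$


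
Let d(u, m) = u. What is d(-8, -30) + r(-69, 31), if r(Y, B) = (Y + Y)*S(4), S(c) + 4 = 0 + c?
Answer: -8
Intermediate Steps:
S(c) = -4 + c (S(c) = -4 + (0 + c) = -4 + c)
r(Y, B) = 0 (r(Y, B) = (Y + Y)*(-4 + 4) = (2*Y)*0 = 0)
d(-8, -30) + r(-69, 31) = -8 + 0 = -8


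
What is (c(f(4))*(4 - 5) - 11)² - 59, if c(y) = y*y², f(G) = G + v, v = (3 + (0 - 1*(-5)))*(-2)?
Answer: 2948030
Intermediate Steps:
v = -16 (v = (3 + (0 + 5))*(-2) = (3 + 5)*(-2) = 8*(-2) = -16)
f(G) = -16 + G (f(G) = G - 16 = -16 + G)
c(y) = y³
(c(f(4))*(4 - 5) - 11)² - 59 = ((-16 + 4)³*(4 - 5) - 11)² - 59 = ((-12)³*(-1) - 11)² - 59 = (-1728*(-1) - 11)² - 59 = (1728 - 11)² - 59 = 1717² - 59 = 2948089 - 59 = 2948030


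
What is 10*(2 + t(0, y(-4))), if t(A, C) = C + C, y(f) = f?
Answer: -60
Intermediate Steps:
t(A, C) = 2*C
10*(2 + t(0, y(-4))) = 10*(2 + 2*(-4)) = 10*(2 - 8) = 10*(-6) = -60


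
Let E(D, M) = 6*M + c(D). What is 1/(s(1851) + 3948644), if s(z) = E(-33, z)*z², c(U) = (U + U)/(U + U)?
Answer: 1/38058763151 ≈ 2.6275e-11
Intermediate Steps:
c(U) = 1 (c(U) = (2*U)/((2*U)) = (2*U)*(1/(2*U)) = 1)
E(D, M) = 1 + 6*M (E(D, M) = 6*M + 1 = 1 + 6*M)
s(z) = z²*(1 + 6*z) (s(z) = (1 + 6*z)*z² = z²*(1 + 6*z))
1/(s(1851) + 3948644) = 1/(1851²*(1 + 6*1851) + 3948644) = 1/(3426201*(1 + 11106) + 3948644) = 1/(3426201*11107 + 3948644) = 1/(38054814507 + 3948644) = 1/38058763151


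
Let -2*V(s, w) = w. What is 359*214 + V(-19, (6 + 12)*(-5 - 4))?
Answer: 76907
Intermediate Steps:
V(s, w) = -w/2
359*214 + V(-19, (6 + 12)*(-5 - 4)) = 359*214 - (6 + 12)*(-5 - 4)/2 = 76826 - 9*(-9) = 76826 - ½*(-162) = 76826 + 81 = 76907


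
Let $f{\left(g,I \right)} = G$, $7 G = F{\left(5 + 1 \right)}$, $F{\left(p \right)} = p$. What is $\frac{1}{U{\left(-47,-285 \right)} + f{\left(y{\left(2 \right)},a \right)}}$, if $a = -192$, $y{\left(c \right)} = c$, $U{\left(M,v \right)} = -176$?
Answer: $- \frac{7}{1226} \approx -0.0057096$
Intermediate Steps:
$G = \frac{6}{7}$ ($G = \frac{5 + 1}{7} = \frac{1}{7} \cdot 6 = \frac{6}{7} \approx 0.85714$)
$f{\left(g,I \right)} = \frac{6}{7}$
$\frac{1}{U{\left(-47,-285 \right)} + f{\left(y{\left(2 \right)},a \right)}} = \frac{1}{-176 + \frac{6}{7}} = \frac{1}{- \frac{1226}{7}} = - \frac{7}{1226}$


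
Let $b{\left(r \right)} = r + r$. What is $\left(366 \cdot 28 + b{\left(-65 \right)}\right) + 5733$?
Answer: $15851$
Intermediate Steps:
$b{\left(r \right)} = 2 r$
$\left(366 \cdot 28 + b{\left(-65 \right)}\right) + 5733 = \left(366 \cdot 28 + 2 \left(-65\right)\right) + 5733 = \left(10248 - 130\right) + 5733 = 10118 + 5733 = 15851$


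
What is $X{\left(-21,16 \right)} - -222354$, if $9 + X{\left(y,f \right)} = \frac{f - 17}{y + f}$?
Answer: $\frac{1111726}{5} \approx 2.2235 \cdot 10^{5}$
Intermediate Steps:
$X{\left(y,f \right)} = -9 + \frac{-17 + f}{f + y}$ ($X{\left(y,f \right)} = -9 + \frac{f - 17}{y + f} = -9 + \frac{-17 + f}{f + y}$)
$X{\left(-21,16 \right)} - -222354 = \frac{-17 - -189 - 128}{16 - 21} - -222354 = \frac{-17 + 189 - 128}{-5} + 222354 = \left(- \frac{1}{5}\right) 44 + 222354 = - \frac{44}{5} + 222354 = \frac{1111726}{5}$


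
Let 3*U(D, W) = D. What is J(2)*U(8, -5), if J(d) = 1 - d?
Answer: -8/3 ≈ -2.6667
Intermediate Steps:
U(D, W) = D/3
J(2)*U(8, -5) = (1 - 1*2)*((1/3)*8) = (1 - 2)*(8/3) = -1*8/3 = -8/3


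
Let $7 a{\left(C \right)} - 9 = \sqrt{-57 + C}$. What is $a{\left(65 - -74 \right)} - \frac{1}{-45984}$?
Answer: $\frac{413863}{321888} + \frac{\sqrt{82}}{7} \approx 2.5794$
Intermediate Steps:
$a{\left(C \right)} = \frac{9}{7} + \frac{\sqrt{-57 + C}}{7}$
$a{\left(65 - -74 \right)} - \frac{1}{-45984} = \left(\frac{9}{7} + \frac{\sqrt{-57 + \left(65 - -74\right)}}{7}\right) - \frac{1}{-45984} = \left(\frac{9}{7} + \frac{\sqrt{-57 + \left(65 + 74\right)}}{7}\right) - - \frac{1}{45984} = \left(\frac{9}{7} + \frac{\sqrt{-57 + 139}}{7}\right) + \frac{1}{45984} = \left(\frac{9}{7} + \frac{\sqrt{82}}{7}\right) + \frac{1}{45984} = \frac{413863}{321888} + \frac{\sqrt{82}}{7}$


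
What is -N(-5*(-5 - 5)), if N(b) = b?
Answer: -50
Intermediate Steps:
-N(-5*(-5 - 5)) = -(-5)*(-5 - 5) = -(-5)*(-10) = -1*50 = -50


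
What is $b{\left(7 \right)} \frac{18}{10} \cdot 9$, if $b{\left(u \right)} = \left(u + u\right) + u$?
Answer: $\frac{1701}{5} \approx 340.2$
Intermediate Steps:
$b{\left(u \right)} = 3 u$ ($b{\left(u \right)} = 2 u + u = 3 u$)
$b{\left(7 \right)} \frac{18}{10} \cdot 9 = 3 \cdot 7 \cdot \frac{18}{10} \cdot 9 = 21 \cdot 18 \cdot \frac{1}{10} \cdot 9 = 21 \cdot \frac{9}{5} \cdot 9 = \frac{189}{5} \cdot 9 = \frac{1701}{5}$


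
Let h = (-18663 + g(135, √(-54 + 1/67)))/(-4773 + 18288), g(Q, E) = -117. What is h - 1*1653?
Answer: -1490605/901 ≈ -1654.4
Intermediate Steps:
h = -1252/901 (h = (-18663 - 117)/(-4773 + 18288) = -18780/13515 = -18780*1/13515 = -1252/901 ≈ -1.3896)
h - 1*1653 = -1252/901 - 1*1653 = -1252/901 - 1653 = -1490605/901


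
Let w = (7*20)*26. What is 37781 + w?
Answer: 41421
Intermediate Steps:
w = 3640 (w = 140*26 = 3640)
37781 + w = 37781 + 3640 = 41421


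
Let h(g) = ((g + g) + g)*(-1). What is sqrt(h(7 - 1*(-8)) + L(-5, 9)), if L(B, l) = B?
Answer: 5*I*sqrt(2) ≈ 7.0711*I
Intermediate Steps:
h(g) = -3*g (h(g) = (2*g + g)*(-1) = (3*g)*(-1) = -3*g)
sqrt(h(7 - 1*(-8)) + L(-5, 9)) = sqrt(-3*(7 - 1*(-8)) - 5) = sqrt(-3*(7 + 8) - 5) = sqrt(-3*15 - 5) = sqrt(-45 - 5) = sqrt(-50) = 5*I*sqrt(2)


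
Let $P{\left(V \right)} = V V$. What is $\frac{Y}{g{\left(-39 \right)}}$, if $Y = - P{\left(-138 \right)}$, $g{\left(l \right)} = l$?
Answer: $\frac{6348}{13} \approx 488.31$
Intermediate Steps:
$P{\left(V \right)} = V^{2}$
$Y = -19044$ ($Y = - \left(-138\right)^{2} = \left(-1\right) 19044 = -19044$)
$\frac{Y}{g{\left(-39 \right)}} = - \frac{19044}{-39} = \left(-19044\right) \left(- \frac{1}{39}\right) = \frac{6348}{13}$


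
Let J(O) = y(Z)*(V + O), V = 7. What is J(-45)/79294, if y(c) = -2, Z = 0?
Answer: 38/39647 ≈ 0.00095846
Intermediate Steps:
J(O) = -14 - 2*O (J(O) = -2*(7 + O) = -14 - 2*O)
J(-45)/79294 = (-14 - 2*(-45))/79294 = (-14 + 90)*(1/79294) = 76*(1/79294) = 38/39647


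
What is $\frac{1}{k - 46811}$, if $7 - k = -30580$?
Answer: $- \frac{1}{16224} \approx -6.1637 \cdot 10^{-5}$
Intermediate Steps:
$k = 30587$ ($k = 7 - -30580 = 7 + 30580 = 30587$)
$\frac{1}{k - 46811} = \frac{1}{30587 - 46811} = \frac{1}{-16224} = - \frac{1}{16224}$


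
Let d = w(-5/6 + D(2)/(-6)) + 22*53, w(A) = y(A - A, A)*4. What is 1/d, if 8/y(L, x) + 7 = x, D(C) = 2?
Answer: 49/56942 ≈ 0.00086052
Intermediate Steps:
y(L, x) = 8/(-7 + x)
w(A) = 32/(-7 + A) (w(A) = (8/(-7 + A))*4 = 32/(-7 + A))
d = 56942/49 (d = 32/(-7 + (-5/6 + 2/(-6))) + 22*53 = 32/(-7 + (-5*⅙ + 2*(-⅙))) + 1166 = 32/(-7 + (-⅚ - ⅓)) + 1166 = 32/(-7 - 7/6) + 1166 = 32/(-49/6) + 1166 = 32*(-6/49) + 1166 = -192/49 + 1166 = 56942/49 ≈ 1162.1)
1/d = 1/(56942/49) = 49/56942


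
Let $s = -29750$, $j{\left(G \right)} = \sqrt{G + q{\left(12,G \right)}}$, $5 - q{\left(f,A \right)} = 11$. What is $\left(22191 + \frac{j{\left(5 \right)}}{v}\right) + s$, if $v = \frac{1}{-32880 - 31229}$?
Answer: $-7559 - 64109 i \approx -7559.0 - 64109.0 i$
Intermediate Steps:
$q{\left(f,A \right)} = -6$ ($q{\left(f,A \right)} = 5 - 11 = -6$)
$j{\left(G \right)} = \sqrt{-6 + G}$ ($j{\left(G \right)} = \sqrt{G - 6} = \sqrt{-6 + G}$)
$v = - \frac{1}{64109}$ ($v = \frac{1}{-64109} = - \frac{1}{64109} \approx -1.5598 \cdot 10^{-5}$)
$\left(22191 + \frac{j{\left(5 \right)}}{v}\right) + s = \left(22191 + \frac{\sqrt{-6 + 5}}{- \frac{1}{64109}}\right) - 29750 = \left(22191 + \sqrt{-1} \left(-64109\right)\right) - 29750 = \left(22191 + i \left(-64109\right)\right) - 29750 = \left(22191 - 64109 i\right) - 29750 = -7559 - 64109 i$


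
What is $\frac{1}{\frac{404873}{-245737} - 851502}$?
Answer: $- \frac{245737}{209245951847} \approx -1.1744 \cdot 10^{-6}$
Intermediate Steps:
$\frac{1}{\frac{404873}{-245737} - 851502} = \frac{1}{404873 \left(- \frac{1}{245737}\right) - 851502} = \frac{1}{- \frac{404873}{245737} - 851502} = \frac{1}{- \frac{209245951847}{245737}} = - \frac{245737}{209245951847}$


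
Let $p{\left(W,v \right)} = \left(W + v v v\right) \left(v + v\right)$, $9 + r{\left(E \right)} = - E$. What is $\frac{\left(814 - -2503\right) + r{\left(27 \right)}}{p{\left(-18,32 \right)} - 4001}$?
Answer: $\frac{3281}{2091999} \approx 0.0015684$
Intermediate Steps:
$r{\left(E \right)} = -9 - E$
$p{\left(W,v \right)} = 2 v \left(W + v^{3}\right)$ ($p{\left(W,v \right)} = \left(W + v^{2} v\right) 2 v = \left(W + v^{3}\right) 2 v = 2 v \left(W + v^{3}\right)$)
$\frac{\left(814 - -2503\right) + r{\left(27 \right)}}{p{\left(-18,32 \right)} - 4001} = \frac{\left(814 - -2503\right) - 36}{2 \cdot 32 \left(-18 + 32^{3}\right) - 4001} = \frac{\left(814 + 2503\right) - 36}{2 \cdot 32 \left(-18 + 32768\right) - 4001} = \frac{3317 - 36}{2 \cdot 32 \cdot 32750 - 4001} = \frac{3281}{2096000 - 4001} = \frac{3281}{2091999}$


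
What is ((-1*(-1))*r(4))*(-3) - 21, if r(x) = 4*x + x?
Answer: -81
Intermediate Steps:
r(x) = 5*x
((-1*(-1))*r(4))*(-3) - 21 = ((-1*(-1))*(5*4))*(-3) - 21 = (1*20)*(-3) - 21 = 20*(-3) - 21 = -60 - 21 = -81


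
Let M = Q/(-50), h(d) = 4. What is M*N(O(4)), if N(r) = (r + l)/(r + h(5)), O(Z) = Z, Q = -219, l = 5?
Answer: 1971/400 ≈ 4.9275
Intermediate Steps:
N(r) = (5 + r)/(4 + r) (N(r) = (r + 5)/(r + 4) = (5 + r)/(4 + r))
M = 219/50 (M = -219/(-50) = -219*(-1/50) = 219/50 ≈ 4.3800)
M*N(O(4)) = 219*((5 + 4)/(4 + 4))/50 = 219*(9/8)/50 = 219*((1/8)*9)/50 = (219/50)*(9/8) = 1971/400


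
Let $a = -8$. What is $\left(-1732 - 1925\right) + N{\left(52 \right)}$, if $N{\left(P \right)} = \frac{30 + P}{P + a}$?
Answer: $- \frac{80413}{22} \approx -3655.1$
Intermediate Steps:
$N{\left(P \right)} = \frac{30 + P}{-8 + P}$ ($N{\left(P \right)} = \frac{30 + P}{P - 8} = \frac{30 + P}{-8 + P}$)
$\left(-1732 - 1925\right) + N{\left(52 \right)} = \left(-1732 - 1925\right) + \frac{30 + 52}{-8 + 52} = -3657 + \frac{1}{44} \cdot 82 = -3657 + \frac{41}{22} = - \frac{80413}{22}$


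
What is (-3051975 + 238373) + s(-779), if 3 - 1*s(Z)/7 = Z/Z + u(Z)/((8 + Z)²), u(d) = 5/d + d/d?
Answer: -144765210900150/51452171 ≈ -2.8136e+6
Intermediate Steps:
u(d) = 1 + 5/d (u(d) = 5/d + 1 = 1 + 5/d)
s(Z) = 14 - 7*(5 + Z)/(Z*(8 + Z)²) (s(Z) = 21 - 7*(Z/Z + ((5 + Z)/Z)/((8 + Z)²)) = 21 - 7*(1 + ((5 + Z)/Z)/(8 + Z)²) = 21 - 7*(1 + (5 + Z)/(Z*(8 + Z)²)) = 21 + (-7 - 7*(5 + Z)/(Z*(8 + Z)²)) = 14 - 7*(5 + Z)/(Z*(8 + Z)²))
(-3051975 + 238373) + s(-779) = (-3051975 + 238373) + (14 - 7/(8 - 779)² - 35/(-779*(8 - 779)²)) = -2813602 + (14 - 7/(-771)² - 35*(-1/779)/(-771)²) = -2813602 + (14 - 7*1/594441 - 35*(-1/779)*1/594441) = -2813602 + (14 - 7/594441 + 35/463069539) = -2813602 + 720329792/51452171 = -144765210900150/51452171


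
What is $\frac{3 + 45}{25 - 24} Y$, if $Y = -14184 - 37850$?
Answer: $-2497632$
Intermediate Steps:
$Y = -52034$ ($Y = -14184 - 37850 = -52034$)
$\frac{3 + 45}{25 - 24} Y = \frac{3 + 45}{25 - 24} \left(-52034\right) = \frac{48}{1} \left(-52034\right) = 48 \cdot 1 \left(-52034\right) = 48 \left(-52034\right) = -2497632$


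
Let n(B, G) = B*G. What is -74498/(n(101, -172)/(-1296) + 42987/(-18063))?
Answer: -5382629496/796541 ≈ -6757.5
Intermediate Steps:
-74498/(n(101, -172)/(-1296) + 42987/(-18063)) = -74498/((101*(-172))/(-1296) + 42987/(-18063)) = -74498/(-17372*(-1/1296) + 42987*(-1/18063)) = -74498/(4343/324 - 14329/6021) = -74498/796541/72252 = -74498*72252/796541 = -5382629496/796541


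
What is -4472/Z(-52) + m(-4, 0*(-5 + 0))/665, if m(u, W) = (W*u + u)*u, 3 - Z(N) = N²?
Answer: 3017096/1796165 ≈ 1.6797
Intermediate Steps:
Z(N) = 3 - N²
m(u, W) = u*(u + W*u) (m(u, W) = (u + W*u)*u = u*(u + W*u))
-4472/Z(-52) + m(-4, 0*(-5 + 0))/665 = -4472/(3 - 1*(-52)²) + ((-4)²*(1 + 0*(-5 + 0)))/665 = -4472/(3 - 1*2704) + (16*(1 + 0*(-5)))*(1/665) = -4472/(3 - 2704) + (16*(1 + 0))*(1/665) = -4472/(-2701) + (16*1)*(1/665) = -4472*(-1/2701) + 16*(1/665) = 4472/2701 + 16/665 = 3017096/1796165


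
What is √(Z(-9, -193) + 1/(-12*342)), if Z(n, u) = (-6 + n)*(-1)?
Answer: √7017726/684 ≈ 3.8730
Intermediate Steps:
Z(n, u) = 6 - n
√(Z(-9, -193) + 1/(-12*342)) = √((6 - 1*(-9)) + 1/(-12*342)) = √((6 + 9) + 1/(-4104)) = √(15 - 1/4104) = √(61559/4104) = √7017726/684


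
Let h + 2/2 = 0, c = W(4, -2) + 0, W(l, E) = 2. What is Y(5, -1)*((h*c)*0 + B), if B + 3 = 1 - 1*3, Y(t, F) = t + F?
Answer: -20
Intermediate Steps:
Y(t, F) = F + t
c = 2 (c = 2 + 0 = 2)
h = -1 (h = -1 + 0 = -1)
B = -5 (B = -3 + (1 - 1*3) = -3 + (1 - 3) = -3 - 2 = -5)
Y(5, -1)*((h*c)*0 + B) = (-1 + 5)*(-1*2*0 - 5) = 4*(-2*0 - 5) = 4*(0 - 5) = 4*(-5) = -20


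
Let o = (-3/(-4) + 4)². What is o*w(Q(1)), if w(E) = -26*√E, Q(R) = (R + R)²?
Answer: -4693/4 ≈ -1173.3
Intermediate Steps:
Q(R) = 4*R² (Q(R) = (2*R)² = 4*R²)
o = 361/16 (o = (-3*(-¼) + 4)² = (¾ + 4)² = (19/4)² = 361/16 ≈ 22.563)
o*w(Q(1)) = 361*(-26*√4)/16 = 361*(-26*2)/16 = (361/16)*(-52) = -4693/4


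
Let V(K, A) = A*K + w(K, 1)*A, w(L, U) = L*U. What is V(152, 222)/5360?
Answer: 4218/335 ≈ 12.591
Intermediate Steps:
V(K, A) = 2*A*K (V(K, A) = A*K + (K*1)*A = A*K + K*A = A*K + A*K = 2*A*K)
V(152, 222)/5360 = (2*222*152)/5360 = 67488*(1/5360) = 4218/335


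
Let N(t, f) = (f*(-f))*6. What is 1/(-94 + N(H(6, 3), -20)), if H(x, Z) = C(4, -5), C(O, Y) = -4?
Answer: -1/2494 ≈ -0.00040096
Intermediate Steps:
H(x, Z) = -4
N(t, f) = -6*f² (N(t, f) = -f²*6 = -6*f²)
1/(-94 + N(H(6, 3), -20)) = 1/(-94 - 6*(-20)²) = 1/(-94 - 6*400) = 1/(-94 - 2400) = 1/(-2494) = -1/2494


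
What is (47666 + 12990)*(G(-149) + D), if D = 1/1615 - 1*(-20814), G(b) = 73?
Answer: 120357581408/95 ≈ 1.2669e+9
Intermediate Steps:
D = 33614611/1615 (D = 1/1615 + 20814 = 33614611/1615 ≈ 20814.)
(47666 + 12990)*(G(-149) + D) = (47666 + 12990)*(73 + 33614611/1615) = 60656*(33732506/1615) = 120357581408/95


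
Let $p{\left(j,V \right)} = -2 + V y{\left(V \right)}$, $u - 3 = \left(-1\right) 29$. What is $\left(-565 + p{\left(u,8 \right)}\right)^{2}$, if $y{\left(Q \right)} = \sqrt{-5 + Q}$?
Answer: $321681 - 9072 \sqrt{3} \approx 3.0597 \cdot 10^{5}$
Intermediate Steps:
$u = -26$ ($u = 3 - 29 = -26$)
$p{\left(j,V \right)} = -2 + V \sqrt{-5 + V}$
$\left(-565 + p{\left(u,8 \right)}\right)^{2} = \left(-565 - \left(2 - 8 \sqrt{-5 + 8}\right)\right)^{2} = \left(-565 - \left(2 - 8 \sqrt{3}\right)\right)^{2} = \left(-567 + 8 \sqrt{3}\right)^{2}$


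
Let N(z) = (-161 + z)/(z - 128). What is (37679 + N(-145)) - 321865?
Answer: -25860824/91 ≈ -2.8419e+5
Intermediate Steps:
N(z) = (-161 + z)/(-128 + z)
(37679 + N(-145)) - 321865 = (37679 + (-161 - 145)/(-128 - 145)) - 321865 = (37679 - 306/(-273)) - 321865 = (37679 - 1/273*(-306)) - 321865 = (37679 + 102/91) - 321865 = 3428891/91 - 321865 = -25860824/91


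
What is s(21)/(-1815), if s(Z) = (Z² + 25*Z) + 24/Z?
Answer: -1354/2541 ≈ -0.53286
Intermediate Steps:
s(Z) = Z² + 24/Z + 25*Z
s(21)/(-1815) = ((24 + 21²*(25 + 21))/21)/(-1815) = ((24 + 441*46)/21)*(-1/1815) = ((24 + 20286)/21)*(-1/1815) = ((1/21)*20310)*(-1/1815) = (6770/7)*(-1/1815) = -1354/2541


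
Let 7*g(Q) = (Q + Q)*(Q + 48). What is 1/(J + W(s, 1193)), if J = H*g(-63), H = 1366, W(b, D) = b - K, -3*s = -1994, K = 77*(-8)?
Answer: 3/1110302 ≈ 2.7020e-6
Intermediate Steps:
K = -616
s = 1994/3 (s = -1/3*(-1994) = 1994/3 ≈ 664.67)
g(Q) = 2*Q*(48 + Q)/7 (g(Q) = ((Q + Q)*(Q + 48))/7 = ((2*Q)*(48 + Q))/7 = (2*Q*(48 + Q))/7 = 2*Q*(48 + Q)/7)
W(b, D) = 616 + b (W(b, D) = b - 1*(-616) = b + 616 = 616 + b)
J = 368820 (J = 1366*((2/7)*(-63)*(48 - 63)) = 1366*((2/7)*(-63)*(-15)) = 1366*270 = 368820)
1/(J + W(s, 1193)) = 1/(368820 + (616 + 1994/3)) = 1/(368820 + 3842/3) = 1/(1110302/3) = 3/1110302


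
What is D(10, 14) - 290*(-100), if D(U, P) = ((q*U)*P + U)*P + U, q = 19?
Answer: 66390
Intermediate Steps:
D(U, P) = U + P*(U + 19*P*U) (D(U, P) = ((19*U)*P + U)*P + U = (19*P*U + U)*P + U = (U + 19*P*U)*P + U = P*(U + 19*P*U) + U = U + P*(U + 19*P*U))
D(10, 14) - 290*(-100) = 10*(1 + 14 + 19*14²) - 290*(-100) = 10*(1 + 14 + 19*196) + 29000 = 10*(1 + 14 + 3724) + 29000 = 10*3739 + 29000 = 37390 + 29000 = 66390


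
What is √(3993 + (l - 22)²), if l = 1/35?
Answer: √5482786/35 ≈ 66.901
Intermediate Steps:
l = 1/35 ≈ 0.028571
√(3993 + (l - 22)²) = √(3993 + (1/35 - 22)²) = √(3993 + (-769/35)²) = √(3993 + 591361/1225) = √(5482786/1225) = √5482786/35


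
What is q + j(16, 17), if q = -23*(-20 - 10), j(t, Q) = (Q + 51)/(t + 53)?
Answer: 47678/69 ≈ 690.99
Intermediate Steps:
j(t, Q) = (51 + Q)/(53 + t)
q = 690 (q = -23*(-30) = 690)
q + j(16, 17) = 690 + (51 + 17)/(53 + 16) = 690 + 68/69 = 47678/69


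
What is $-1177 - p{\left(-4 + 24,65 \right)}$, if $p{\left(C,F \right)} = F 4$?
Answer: $-1437$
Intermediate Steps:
$p{\left(C,F \right)} = 4 F$
$-1177 - p{\left(-4 + 24,65 \right)} = -1177 - 4 \cdot 65 = -1177 - 260 = -1437$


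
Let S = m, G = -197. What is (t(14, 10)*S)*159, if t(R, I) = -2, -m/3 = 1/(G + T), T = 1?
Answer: -477/98 ≈ -4.8673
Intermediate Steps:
m = 3/196 (m = -3/(-197 + 1) = -3/(-196) = -3*(-1/196) = 3/196 ≈ 0.015306)
S = 3/196 ≈ 0.015306
(t(14, 10)*S)*159 = -2*3/196*159 = -3/98*159 = -477/98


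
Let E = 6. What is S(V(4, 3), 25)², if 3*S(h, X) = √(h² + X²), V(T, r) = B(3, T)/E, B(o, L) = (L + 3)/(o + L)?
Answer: 22501/324 ≈ 69.448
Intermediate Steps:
B(o, L) = (3 + L)/(L + o)
V(T, r) = ⅙ (V(T, r) = ((3 + T)/(T + 3))/6 = ((3 + T)/(3 + T))*(⅙) = 1*(⅙) = ⅙)
S(h, X) = √(X² + h²)/3 (S(h, X) = √(h² + X²)/3 = √(X² + h²)/3)
S(V(4, 3), 25)² = (√(25² + (⅙)²)/3)² = (√(625 + 1/36)/3)² = (√(22501/36)/3)² = ((√22501/6)/3)² = (√22501/18)² = 22501/324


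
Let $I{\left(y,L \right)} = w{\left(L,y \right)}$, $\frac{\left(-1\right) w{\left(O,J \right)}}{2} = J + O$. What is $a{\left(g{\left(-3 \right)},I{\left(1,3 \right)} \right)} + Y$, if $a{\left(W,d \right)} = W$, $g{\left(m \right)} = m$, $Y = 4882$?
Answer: $4879$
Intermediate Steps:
$w{\left(O,J \right)} = - 2 J - 2 O$ ($w{\left(O,J \right)} = - 2 \left(J + O\right) = - 2 J - 2 O$)
$I{\left(y,L \right)} = - 2 L - 2 y$ ($I{\left(y,L \right)} = - 2 y - 2 L = - 2 L - 2 y$)
$a{\left(g{\left(-3 \right)},I{\left(1,3 \right)} \right)} + Y = -3 + 4882 = 4879$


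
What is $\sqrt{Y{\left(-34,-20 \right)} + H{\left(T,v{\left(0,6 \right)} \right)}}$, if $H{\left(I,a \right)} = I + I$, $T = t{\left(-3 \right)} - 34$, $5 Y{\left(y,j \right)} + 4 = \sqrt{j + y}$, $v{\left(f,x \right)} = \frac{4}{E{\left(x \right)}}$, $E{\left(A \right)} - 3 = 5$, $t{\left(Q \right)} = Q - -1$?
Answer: $\frac{\sqrt{-1820 + 15 i \sqrt{6}}}{5} \approx 0.086121 + 8.5327 i$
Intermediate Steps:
$t{\left(Q \right)} = 1 + Q$ ($t{\left(Q \right)} = Q + 1 = 1 + Q$)
$E{\left(A \right)} = 8$ ($E{\left(A \right)} = 3 + 5 = 8$)
$v{\left(f,x \right)} = \frac{1}{2}$ ($v{\left(f,x \right)} = \frac{4}{8} = 4 \cdot \frac{1}{8} = \frac{1}{2}$)
$Y{\left(y,j \right)} = - \frac{4}{5} + \frac{\sqrt{j + y}}{5}$
$T = -36$ ($T = \left(1 - 3\right) - 34 = -2 - 34 = -36$)
$H{\left(I,a \right)} = 2 I$
$\sqrt{Y{\left(-34,-20 \right)} + H{\left(T,v{\left(0,6 \right)} \right)}} = \sqrt{\left(- \frac{4}{5} + \frac{\sqrt{-20 - 34}}{5}\right) + 2 \left(-36\right)} = \sqrt{\left(- \frac{4}{5} + \frac{\sqrt{-54}}{5}\right) - 72} = \sqrt{\left(- \frac{4}{5} + \frac{3 i \sqrt{6}}{5}\right) - 72} = \sqrt{- \frac{364}{5} + \frac{3 i \sqrt{6}}{5}}$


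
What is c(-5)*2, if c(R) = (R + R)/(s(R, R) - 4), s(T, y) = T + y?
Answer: 10/7 ≈ 1.4286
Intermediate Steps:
c(R) = 2*R/(-4 + 2*R) (c(R) = (R + R)/((R + R) - 4) = (2*R)/(2*R - 4) = (2*R)/(-4 + 2*R) = 2*R/(-4 + 2*R))
c(-5)*2 = -5/(-2 - 5)*2 = -5/(-7)*2 = -5*(-⅐)*2 = (5/7)*2 = 10/7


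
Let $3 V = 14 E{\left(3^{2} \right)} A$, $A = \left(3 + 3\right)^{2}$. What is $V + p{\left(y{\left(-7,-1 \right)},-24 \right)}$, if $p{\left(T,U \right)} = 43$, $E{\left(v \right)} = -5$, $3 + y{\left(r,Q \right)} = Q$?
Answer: $-797$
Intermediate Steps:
$y{\left(r,Q \right)} = -3 + Q$
$A = 36$ ($A = 6^{2} = 36$)
$V = -840$ ($V = \frac{14 \left(-5\right) 36}{3} = \frac{\left(-70\right) 36}{3} = \frac{1}{3} \left(-2520\right) = -840$)
$V + p{\left(y{\left(-7,-1 \right)},-24 \right)} = -840 + 43 = -797$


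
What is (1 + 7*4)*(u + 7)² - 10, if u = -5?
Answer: 106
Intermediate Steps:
(1 + 7*4)*(u + 7)² - 10 = (1 + 7*4)*(-5 + 7)² - 10 = (1 + 28)*2² - 10 = 29*4 - 10 = 116 - 10 = 106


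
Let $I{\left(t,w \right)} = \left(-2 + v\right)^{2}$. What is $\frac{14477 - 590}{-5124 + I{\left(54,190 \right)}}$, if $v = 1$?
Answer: $- \frac{13887}{5123} \approx -2.7107$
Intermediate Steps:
$I{\left(t,w \right)} = 1$ ($I{\left(t,w \right)} = \left(-2 + 1\right)^{2} = \left(-1\right)^{2} = 1$)
$\frac{14477 - 590}{-5124 + I{\left(54,190 \right)}} = \frac{14477 - 590}{-5124 + 1} = \frac{13887}{-5123} = 13887 \left(- \frac{1}{5123}\right) = - \frac{13887}{5123}$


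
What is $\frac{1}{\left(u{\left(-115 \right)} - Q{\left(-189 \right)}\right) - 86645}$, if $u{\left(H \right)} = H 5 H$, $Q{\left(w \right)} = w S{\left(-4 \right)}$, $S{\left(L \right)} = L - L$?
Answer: $- \frac{1}{20520} \approx -4.8733 \cdot 10^{-5}$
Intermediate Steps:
$S{\left(L \right)} = 0$
$Q{\left(w \right)} = 0$ ($Q{\left(w \right)} = w 0 = 0$)
$u{\left(H \right)} = 5 H^{2}$ ($u{\left(H \right)} = 5 H H = 5 H^{2}$)
$\frac{1}{\left(u{\left(-115 \right)} - Q{\left(-189 \right)}\right) - 86645} = \frac{1}{\left(5 \left(-115\right)^{2} - 0\right) - 86645} = \frac{1}{\left(5 \cdot 13225 + 0\right) - 86645} = \frac{1}{\left(66125 + 0\right) - 86645} = \frac{1}{66125 - 86645} = \frac{1}{-20520} = - \frac{1}{20520}$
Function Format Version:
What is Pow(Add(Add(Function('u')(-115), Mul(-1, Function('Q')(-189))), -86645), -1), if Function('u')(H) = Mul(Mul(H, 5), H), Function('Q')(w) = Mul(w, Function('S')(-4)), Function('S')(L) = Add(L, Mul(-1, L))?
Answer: Rational(-1, 20520) ≈ -4.8733e-5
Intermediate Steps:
Function('S')(L) = 0
Function('Q')(w) = 0 (Function('Q')(w) = Mul(w, 0) = 0)
Function('u')(H) = Mul(5, Pow(H, 2)) (Function('u')(H) = Mul(Mul(5, H), H) = Mul(5, Pow(H, 2)))
Pow(Add(Add(Function('u')(-115), Mul(-1, Function('Q')(-189))), -86645), -1) = Pow(Add(Add(Mul(5, Pow(-115, 2)), Mul(-1, 0)), -86645), -1) = Pow(Add(Add(Mul(5, 13225), 0), -86645), -1) = Pow(Add(Add(66125, 0), -86645), -1) = Pow(Add(66125, -86645), -1) = Pow(-20520, -1) = Rational(-1, 20520)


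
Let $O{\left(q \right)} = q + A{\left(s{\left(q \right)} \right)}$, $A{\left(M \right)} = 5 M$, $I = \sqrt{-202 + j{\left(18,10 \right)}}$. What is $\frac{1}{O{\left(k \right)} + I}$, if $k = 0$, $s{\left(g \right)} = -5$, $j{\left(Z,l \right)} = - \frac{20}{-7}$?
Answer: $- \frac{175}{5769} - \frac{i \sqrt{9758}}{5769} \approx -0.030335 - 0.017123 i$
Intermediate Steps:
$j{\left(Z,l \right)} = \frac{20}{7}$ ($j{\left(Z,l \right)} = \left(-20\right) \left(- \frac{1}{7}\right) = \frac{20}{7}$)
$I = \frac{i \sqrt{9758}}{7}$ ($I = \sqrt{-202 + \frac{20}{7}} = \sqrt{- \frac{1394}{7}} = \frac{i \sqrt{9758}}{7} \approx 14.112 i$)
$O{\left(q \right)} = -25 + q$ ($O{\left(q \right)} = q + 5 \left(-5\right) = q - 25 = -25 + q$)
$\frac{1}{O{\left(k \right)} + I} = \frac{1}{\left(-25 + 0\right) + \frac{i \sqrt{9758}}{7}} = \frac{1}{-25 + \frac{i \sqrt{9758}}{7}}$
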